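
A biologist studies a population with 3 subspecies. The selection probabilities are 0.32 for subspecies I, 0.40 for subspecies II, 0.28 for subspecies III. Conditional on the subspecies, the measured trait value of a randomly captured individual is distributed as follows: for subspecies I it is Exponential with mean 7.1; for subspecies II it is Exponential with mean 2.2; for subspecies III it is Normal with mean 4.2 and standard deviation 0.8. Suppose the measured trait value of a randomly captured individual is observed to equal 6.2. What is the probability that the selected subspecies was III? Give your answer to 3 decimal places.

Likelihoods f(6.2 | ·): I: 0.0588164; II: 0.0271429; III: 0.0219104.
Posterior ∝ prior × likelihood. Numerator for III: 0.28·0.0219104 = 0.00613491.
Normalizing constant: 0.32·0.0588164 + 0.4·0.0271429 + 0.28·0.0219104 = 0.0358133.
P(III | observation) = 0.00613491 / 0.0358133 = 0.171302.

0.171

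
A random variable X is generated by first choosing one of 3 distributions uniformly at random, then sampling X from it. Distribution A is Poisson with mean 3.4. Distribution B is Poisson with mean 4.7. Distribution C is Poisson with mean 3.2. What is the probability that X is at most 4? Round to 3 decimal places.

0.673

Conditional on each component, P(X ≤ 4): A: 0.744182; B: 0.494609; C: 0.780613.
By total probability, P(X ≤ 4) = 0.333333·0.744182 + 0.333333·0.494609 + 0.333333·0.780613 = 0.673134.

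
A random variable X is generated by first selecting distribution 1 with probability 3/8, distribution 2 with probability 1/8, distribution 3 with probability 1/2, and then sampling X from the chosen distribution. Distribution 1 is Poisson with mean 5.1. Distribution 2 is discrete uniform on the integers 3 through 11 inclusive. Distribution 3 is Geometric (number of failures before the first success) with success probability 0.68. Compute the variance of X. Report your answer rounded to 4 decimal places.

9.9440

Per component, 1: μ=5.1, E[X²]=31.11; 2: μ=7, E[X²]=55.6667; 3: μ=0.470588, E[X²]=0.913495.
E[X] = 0.375·5.1 + 0.125·7 + 0.5·0.470588 = 3.02279.
E[X²] = 0.375·31.11 + 0.125·55.6667 + 0.5·0.913495 = 19.0813.
Var(X) = E[X²] − (E[X])² = 19.0813 − 9.13728 = 9.94405.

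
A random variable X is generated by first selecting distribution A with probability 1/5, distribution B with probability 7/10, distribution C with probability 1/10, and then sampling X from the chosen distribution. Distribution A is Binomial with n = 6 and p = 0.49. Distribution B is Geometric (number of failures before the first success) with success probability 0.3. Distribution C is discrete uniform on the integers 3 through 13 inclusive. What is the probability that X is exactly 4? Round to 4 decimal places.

Conditional on each component, P(X = 4): A: 0.224914; B: 0.07203; C: 0.0909091.
By total probability, P(X = 4) = 0.2·0.224914 + 0.7·0.07203 + 0.1·0.0909091 = 0.104495.

0.1045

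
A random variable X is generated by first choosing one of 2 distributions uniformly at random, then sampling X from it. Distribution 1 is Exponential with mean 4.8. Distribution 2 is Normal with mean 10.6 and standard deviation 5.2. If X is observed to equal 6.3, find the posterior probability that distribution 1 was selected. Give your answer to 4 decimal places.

0.5071

Likelihoods f(6.3 | ·): 1: 0.0560722; 2: 0.0545031.
Posterior ∝ prior × likelihood. Numerator for 1: 0.5·0.0560722 = 0.0280361.
Normalizing constant: 0.5·0.0560722 + 0.5·0.0545031 = 0.0552876.
P(1 | observation) = 0.0280361 / 0.0552876 = 0.507095.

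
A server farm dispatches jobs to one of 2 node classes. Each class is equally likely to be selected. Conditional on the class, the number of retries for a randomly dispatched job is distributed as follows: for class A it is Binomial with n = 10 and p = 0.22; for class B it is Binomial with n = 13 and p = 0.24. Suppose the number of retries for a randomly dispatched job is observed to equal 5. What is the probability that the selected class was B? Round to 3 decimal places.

Likelihoods P(X=5 | ·): A: 0.0374962; B: 0.114063.
Posterior ∝ prior × likelihood. Numerator for B: 0.5·0.114063 = 0.0570313.
Normalizing constant: 0.5·0.0374962 + 0.5·0.114063 = 0.0757794.
P(B | observation) = 0.0570313 / 0.0757794 = 0.752597.

0.753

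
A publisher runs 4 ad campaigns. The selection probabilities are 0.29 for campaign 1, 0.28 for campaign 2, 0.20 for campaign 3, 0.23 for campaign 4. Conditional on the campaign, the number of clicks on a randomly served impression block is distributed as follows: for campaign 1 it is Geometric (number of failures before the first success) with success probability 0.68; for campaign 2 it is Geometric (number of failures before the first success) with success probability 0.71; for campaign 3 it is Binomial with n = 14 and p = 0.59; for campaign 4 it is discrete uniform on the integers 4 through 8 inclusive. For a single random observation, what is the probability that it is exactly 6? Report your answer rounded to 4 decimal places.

Conditional on each campaign, P(X = 6): 1: 0.000730144; 2: 0.000422325; 3: 0.101144; 4: 0.2.
By total probability, P(X = 6) = 0.29·0.000730144 + 0.28·0.000422325 + 0.2·0.101144 + 0.23·0.2 = 0.0665587.

0.0666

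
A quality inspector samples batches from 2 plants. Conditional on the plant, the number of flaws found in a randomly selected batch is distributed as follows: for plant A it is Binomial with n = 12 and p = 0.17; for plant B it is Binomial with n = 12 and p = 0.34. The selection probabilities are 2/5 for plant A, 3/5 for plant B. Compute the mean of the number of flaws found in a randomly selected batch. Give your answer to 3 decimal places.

Component means — A: 2.04; B: 4.08.
E[X] = 0.4·2.04 + 0.6·4.08 = 3.264.

3.264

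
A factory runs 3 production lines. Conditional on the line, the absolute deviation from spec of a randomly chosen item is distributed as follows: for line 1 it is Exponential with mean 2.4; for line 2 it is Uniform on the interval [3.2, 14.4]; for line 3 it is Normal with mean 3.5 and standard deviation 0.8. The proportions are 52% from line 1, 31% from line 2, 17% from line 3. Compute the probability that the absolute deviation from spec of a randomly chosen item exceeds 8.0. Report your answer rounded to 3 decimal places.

Conditional on each line, P(X > 8.0): 1: 0.035674; 2: 0.571429; 3: 9.2754e-09.
By total probability, P(X > 8.0) = 0.52·0.035674 + 0.31·0.571429 + 0.17·9.2754e-09 = 0.195693.

0.196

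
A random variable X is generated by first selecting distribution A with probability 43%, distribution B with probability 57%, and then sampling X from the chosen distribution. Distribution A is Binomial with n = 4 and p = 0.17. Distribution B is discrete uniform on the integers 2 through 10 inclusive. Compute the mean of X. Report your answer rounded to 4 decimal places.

3.7124

Component means — A: 0.68; B: 6.
E[X] = 0.43·0.68 + 0.57·6 = 3.7124.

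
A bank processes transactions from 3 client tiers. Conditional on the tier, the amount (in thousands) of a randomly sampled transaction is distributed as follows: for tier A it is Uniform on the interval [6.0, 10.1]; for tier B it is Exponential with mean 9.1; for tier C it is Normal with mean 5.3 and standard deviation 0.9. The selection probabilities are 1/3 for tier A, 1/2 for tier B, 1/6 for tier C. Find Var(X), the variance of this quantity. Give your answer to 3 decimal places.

Per component, A: μ=8.05, E[X²]=66.2033; B: μ=9.1, E[X²]=165.62; C: μ=5.3, E[X²]=28.9.
E[X] = 0.333333·8.05 + 0.5·9.1 + 0.166667·5.3 = 8.11667.
E[X²] = 0.333333·66.2033 + 0.5·165.62 + 0.166667·28.9 = 109.694.
Var(X) = E[X²] − (E[X])² = 109.694 − 65.8803 = 43.8142.

43.814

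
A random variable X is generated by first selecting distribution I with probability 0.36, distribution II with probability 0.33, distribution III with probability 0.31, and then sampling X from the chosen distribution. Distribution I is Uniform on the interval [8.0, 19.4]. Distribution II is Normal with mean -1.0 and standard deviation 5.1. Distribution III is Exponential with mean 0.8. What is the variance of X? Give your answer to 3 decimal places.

Per component, I: μ=13.7, E[X²]=198.52; II: μ=-1, E[X²]=27.01; III: μ=0.8, E[X²]=1.28.
E[X] = 0.36·13.7 + 0.33·-1 + 0.31·0.8 = 4.85.
E[X²] = 0.36·198.52 + 0.33·27.01 + 0.31·1.28 = 80.7773.
Var(X) = E[X²] − (E[X])² = 80.7773 − 23.5225 = 57.2548.

57.255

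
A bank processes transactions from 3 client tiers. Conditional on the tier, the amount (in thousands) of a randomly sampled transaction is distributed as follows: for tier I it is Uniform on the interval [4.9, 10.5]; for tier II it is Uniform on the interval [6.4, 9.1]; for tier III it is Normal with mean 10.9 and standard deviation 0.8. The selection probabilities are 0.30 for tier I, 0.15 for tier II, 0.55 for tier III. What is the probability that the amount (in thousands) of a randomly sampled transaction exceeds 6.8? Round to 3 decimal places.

0.876

Conditional on each tier, P(X > 6.8): I: 0.660714; II: 0.851852; III: 1.
By total probability, P(X > 6.8) = 0.3·0.660714 + 0.15·0.851852 + 0.55·1 = 0.875992.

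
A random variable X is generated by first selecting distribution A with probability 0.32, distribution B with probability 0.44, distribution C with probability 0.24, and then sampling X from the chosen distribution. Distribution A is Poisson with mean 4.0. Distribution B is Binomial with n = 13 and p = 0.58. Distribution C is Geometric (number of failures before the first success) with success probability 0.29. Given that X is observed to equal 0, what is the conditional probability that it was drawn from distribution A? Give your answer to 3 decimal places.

Likelihoods P(X=0 | ·): A: 0.0183156; B: 1.26544e-05; C: 0.29.
Posterior ∝ prior × likelihood. Numerator for A: 0.32·0.0183156 = 0.005861.
Normalizing constant: 0.32·0.0183156 + 0.44·1.26544e-05 + 0.24·0.29 = 0.0754666.
P(A | observation) = 0.005861 / 0.0754666 = 0.0776636.

0.078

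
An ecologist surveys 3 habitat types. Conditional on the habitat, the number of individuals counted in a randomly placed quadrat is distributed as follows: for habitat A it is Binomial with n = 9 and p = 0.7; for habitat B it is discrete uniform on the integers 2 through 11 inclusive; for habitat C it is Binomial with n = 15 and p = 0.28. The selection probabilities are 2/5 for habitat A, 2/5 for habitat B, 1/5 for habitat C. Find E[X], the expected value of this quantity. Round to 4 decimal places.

5.9600

Component means — A: 6.3; B: 6.5; C: 4.2.
E[X] = 0.4·6.3 + 0.4·6.5 + 0.2·4.2 = 5.96.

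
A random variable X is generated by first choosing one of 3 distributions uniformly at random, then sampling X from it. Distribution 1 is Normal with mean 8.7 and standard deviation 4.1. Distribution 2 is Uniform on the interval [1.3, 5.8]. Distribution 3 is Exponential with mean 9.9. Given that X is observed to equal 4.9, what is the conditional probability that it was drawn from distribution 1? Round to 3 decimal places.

0.182

Likelihoods f(4.9 | ·): 1: 0.0633277; 2: 0.222222; 3: 0.0615759.
Posterior ∝ prior × likelihood. Numerator for 1: 0.333333·0.0633277 = 0.0211092.
Normalizing constant: 0.333333·0.0633277 + 0.333333·0.222222 + 0.333333·0.0615759 = 0.115709.
P(1 | observation) = 0.0211092 / 0.115709 = 0.182435.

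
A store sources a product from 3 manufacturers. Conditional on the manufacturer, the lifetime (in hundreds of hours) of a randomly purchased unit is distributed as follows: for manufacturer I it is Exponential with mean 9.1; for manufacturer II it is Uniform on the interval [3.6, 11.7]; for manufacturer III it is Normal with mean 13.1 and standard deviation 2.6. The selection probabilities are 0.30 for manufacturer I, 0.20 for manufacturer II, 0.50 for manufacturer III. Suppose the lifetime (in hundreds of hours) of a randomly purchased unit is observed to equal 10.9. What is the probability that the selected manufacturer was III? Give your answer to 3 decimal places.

0.608

Likelihoods f(10.9 | ·): I: 0.0331711; II: 0.123457; III: 0.107267.
Posterior ∝ prior × likelihood. Numerator for III: 0.5·0.107267 = 0.0536333.
Normalizing constant: 0.3·0.0331711 + 0.2·0.123457 + 0.5·0.107267 = 0.088276.
P(III | observation) = 0.0536333 / 0.088276 = 0.607564.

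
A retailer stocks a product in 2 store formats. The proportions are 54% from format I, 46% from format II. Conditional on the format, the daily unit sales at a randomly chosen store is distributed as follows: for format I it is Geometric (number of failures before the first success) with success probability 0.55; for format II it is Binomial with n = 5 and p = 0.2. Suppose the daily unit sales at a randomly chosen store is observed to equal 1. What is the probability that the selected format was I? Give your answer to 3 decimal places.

0.415

Likelihoods P(X=1 | ·): I: 0.2475; II: 0.4096.
Posterior ∝ prior × likelihood. Numerator for I: 0.54·0.2475 = 0.13365.
Normalizing constant: 0.54·0.2475 + 0.46·0.4096 = 0.322066.
P(I | observation) = 0.13365 / 0.322066 = 0.414977.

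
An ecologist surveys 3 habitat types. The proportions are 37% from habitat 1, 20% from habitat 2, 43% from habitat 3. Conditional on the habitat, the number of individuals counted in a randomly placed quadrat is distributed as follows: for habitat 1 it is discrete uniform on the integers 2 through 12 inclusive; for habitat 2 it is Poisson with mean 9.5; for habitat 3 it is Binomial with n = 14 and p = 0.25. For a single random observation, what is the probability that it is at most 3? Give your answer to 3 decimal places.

Conditional on each habitat, P(X ≤ 3): 1: 0.181818; 2: 0.0148596; 3: 0.52134.
By total probability, P(X ≤ 3) = 0.37·0.181818 + 0.2·0.0148596 + 0.43·0.52134 = 0.294421.

0.294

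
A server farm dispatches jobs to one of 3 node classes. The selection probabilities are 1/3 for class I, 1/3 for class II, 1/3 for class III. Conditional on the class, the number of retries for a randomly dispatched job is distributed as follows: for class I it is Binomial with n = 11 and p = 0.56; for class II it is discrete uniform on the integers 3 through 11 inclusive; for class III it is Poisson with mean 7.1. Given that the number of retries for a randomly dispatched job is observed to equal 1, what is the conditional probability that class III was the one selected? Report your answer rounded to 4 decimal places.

Likelihoods P(X=1 | ·): I: 0.00167536; II: 0; III: 0.00585824.
Posterior ∝ prior × likelihood. Numerator for III: 0.333333·0.00585824 = 0.00195275.
Normalizing constant: 0.333333·0.00167536 + 0.333333·0 + 0.333333·0.00585824 = 0.0025112.
P(III | observation) = 0.00195275 / 0.0025112 = 0.777615.

0.7776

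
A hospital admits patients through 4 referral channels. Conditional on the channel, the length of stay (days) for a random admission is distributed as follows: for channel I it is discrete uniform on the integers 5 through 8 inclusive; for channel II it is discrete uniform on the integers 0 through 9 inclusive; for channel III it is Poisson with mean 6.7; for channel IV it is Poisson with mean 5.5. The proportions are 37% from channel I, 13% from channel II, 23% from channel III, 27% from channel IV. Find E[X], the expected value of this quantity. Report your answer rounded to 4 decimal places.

6.0160

Component means — I: 6.5; II: 4.5; III: 6.7; IV: 5.5.
E[X] = 0.37·6.5 + 0.13·4.5 + 0.23·6.7 + 0.27·5.5 = 6.016.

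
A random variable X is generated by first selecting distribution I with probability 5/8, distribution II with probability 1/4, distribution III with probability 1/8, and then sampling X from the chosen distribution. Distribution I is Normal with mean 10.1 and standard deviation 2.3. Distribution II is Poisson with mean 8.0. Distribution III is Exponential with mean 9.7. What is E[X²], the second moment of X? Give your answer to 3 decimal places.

108.585

For each component E[X²] = Var + (mean)², giving I: 107.3; II: 72; III: 188.18.
Overall E[X²] = 0.625·107.3 + 0.25·72 + 0.125·188.18 = 108.585.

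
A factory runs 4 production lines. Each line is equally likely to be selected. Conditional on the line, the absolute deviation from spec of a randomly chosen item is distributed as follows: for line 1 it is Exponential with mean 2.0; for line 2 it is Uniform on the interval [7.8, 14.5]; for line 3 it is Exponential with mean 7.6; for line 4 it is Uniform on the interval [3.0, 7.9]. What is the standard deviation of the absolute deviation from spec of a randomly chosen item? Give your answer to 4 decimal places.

5.2839

Per component, 1: μ=2, E[X²]=8; 2: μ=11.15, E[X²]=128.063; 3: μ=7.6, E[X²]=115.52; 4: μ=5.45, E[X²]=31.7033.
E[X] = 0.25·2 + 0.25·11.15 + 0.25·7.6 + 0.25·5.45 = 6.55.
E[X²] = 0.25·8 + 0.25·128.063 + 0.25·115.52 + 0.25·31.7033 = 70.8217.
Var(X) = E[X²] − (E[X])² = 70.8217 − 42.9025 = 27.9192.
SD(X) = √27.9192 = 5.28386.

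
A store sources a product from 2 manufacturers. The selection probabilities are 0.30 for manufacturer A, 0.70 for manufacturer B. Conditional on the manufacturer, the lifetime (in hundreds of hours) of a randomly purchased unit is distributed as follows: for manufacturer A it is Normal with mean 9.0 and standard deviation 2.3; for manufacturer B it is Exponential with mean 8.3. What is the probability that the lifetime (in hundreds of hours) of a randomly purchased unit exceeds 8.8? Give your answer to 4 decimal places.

Conditional on each manufacturer, P(X > 8.8): A: 0.534647; B: 0.346372.
By total probability, P(X > 8.8) = 0.3·0.534647 + 0.7·0.346372 = 0.402855.

0.4029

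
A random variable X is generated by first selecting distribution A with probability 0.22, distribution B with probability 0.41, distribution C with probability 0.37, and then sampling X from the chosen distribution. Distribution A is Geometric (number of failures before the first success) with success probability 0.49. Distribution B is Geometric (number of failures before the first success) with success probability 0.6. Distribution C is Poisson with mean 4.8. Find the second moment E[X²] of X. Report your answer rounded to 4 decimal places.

For each component E[X²] = Var + (mean)², giving A: 3.20741; B: 1.55556; C: 27.84.
Overall E[X²] = 0.22·3.20741 + 0.41·1.55556 + 0.37·27.84 = 11.6442.

11.6442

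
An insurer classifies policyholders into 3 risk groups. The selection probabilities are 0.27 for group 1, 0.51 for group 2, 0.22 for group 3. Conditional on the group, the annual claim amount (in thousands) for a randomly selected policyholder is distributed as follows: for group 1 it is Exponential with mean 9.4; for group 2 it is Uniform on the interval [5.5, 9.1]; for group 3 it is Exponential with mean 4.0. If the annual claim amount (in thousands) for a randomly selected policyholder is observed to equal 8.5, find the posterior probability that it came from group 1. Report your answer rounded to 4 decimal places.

Likelihoods f(8.5 | ·): 1: 0.0430684; 2: 0.277778; 3: 0.0298582.
Posterior ∝ prior × likelihood. Numerator for 1: 0.27·0.0430684 = 0.0116285.
Normalizing constant: 0.27·0.0430684 + 0.51·0.277778 + 0.22·0.0298582 = 0.159864.
P(1 | observation) = 0.0116285 / 0.159864 = 0.0727398.

0.0727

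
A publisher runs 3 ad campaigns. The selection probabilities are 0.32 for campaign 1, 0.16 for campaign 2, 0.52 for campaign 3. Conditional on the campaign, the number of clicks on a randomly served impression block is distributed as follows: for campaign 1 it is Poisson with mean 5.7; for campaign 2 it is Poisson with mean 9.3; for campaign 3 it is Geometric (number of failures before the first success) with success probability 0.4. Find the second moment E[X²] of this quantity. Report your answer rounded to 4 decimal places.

For each component E[X²] = Var + (mean)², giving 1: 38.19; 2: 95.79; 3: 6.
Overall E[X²] = 0.32·38.19 + 0.16·95.79 + 0.52·6 = 30.6672.

30.6672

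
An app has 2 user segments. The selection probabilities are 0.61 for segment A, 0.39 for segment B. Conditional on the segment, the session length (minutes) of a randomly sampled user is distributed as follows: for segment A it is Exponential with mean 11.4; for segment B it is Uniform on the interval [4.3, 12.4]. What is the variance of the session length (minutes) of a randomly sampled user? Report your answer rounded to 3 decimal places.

Per component, A: μ=11.4, E[X²]=259.92; B: μ=8.35, E[X²]=75.19.
E[X] = 0.61·11.4 + 0.39·8.35 = 10.2105.
E[X²] = 0.61·259.92 + 0.39·75.19 = 187.875.
Var(X) = E[X²] − (E[X])² = 187.875 − 104.254 = 83.621.

83.621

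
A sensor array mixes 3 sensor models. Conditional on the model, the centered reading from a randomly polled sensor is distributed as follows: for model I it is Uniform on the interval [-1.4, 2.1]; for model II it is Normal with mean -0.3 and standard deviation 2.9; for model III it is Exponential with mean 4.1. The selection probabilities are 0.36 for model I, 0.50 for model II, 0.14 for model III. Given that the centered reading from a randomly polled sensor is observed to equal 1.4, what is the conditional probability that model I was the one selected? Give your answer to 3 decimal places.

0.556

Likelihoods f(1.4 | ·): I: 0.285714; II: 0.115849; III: 0.173349.
Posterior ∝ prior × likelihood. Numerator for I: 0.36·0.285714 = 0.102857.
Normalizing constant: 0.36·0.285714 + 0.5·0.115849 + 0.14·0.173349 = 0.18505.
P(I | observation) = 0.102857 / 0.18505 = 0.555833.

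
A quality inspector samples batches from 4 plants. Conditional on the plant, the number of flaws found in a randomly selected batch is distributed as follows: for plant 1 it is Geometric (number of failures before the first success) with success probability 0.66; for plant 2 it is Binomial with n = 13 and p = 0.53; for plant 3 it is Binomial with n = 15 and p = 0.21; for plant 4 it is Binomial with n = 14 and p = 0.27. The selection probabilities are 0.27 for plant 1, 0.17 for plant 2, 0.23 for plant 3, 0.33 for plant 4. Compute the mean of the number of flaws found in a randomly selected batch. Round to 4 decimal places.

Component means — 1: 0.515152; 2: 6.89; 3: 3.15; 4: 3.78.
E[X] = 0.27·0.515152 + 0.17·6.89 + 0.23·3.15 + 0.33·3.78 = 3.28229.

3.2823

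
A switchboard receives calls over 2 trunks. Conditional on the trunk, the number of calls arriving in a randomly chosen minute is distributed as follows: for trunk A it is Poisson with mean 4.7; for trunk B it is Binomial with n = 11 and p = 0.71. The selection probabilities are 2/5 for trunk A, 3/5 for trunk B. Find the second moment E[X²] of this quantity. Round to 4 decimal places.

For each component E[X²] = Var + (mean)², giving A: 26.79; B: 63.261.
Overall E[X²] = 0.4·26.79 + 0.6·63.261 = 48.6726.

48.6726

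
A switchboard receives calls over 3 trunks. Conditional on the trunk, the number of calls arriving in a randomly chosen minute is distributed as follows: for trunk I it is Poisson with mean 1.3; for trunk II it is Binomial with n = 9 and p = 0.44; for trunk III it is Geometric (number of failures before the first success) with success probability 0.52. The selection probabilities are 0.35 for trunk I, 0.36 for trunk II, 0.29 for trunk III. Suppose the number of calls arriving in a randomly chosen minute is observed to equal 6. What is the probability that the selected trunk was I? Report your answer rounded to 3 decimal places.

0.016

Likelihoods P(X=6 | ·): I: 0.00182703; II: 0.107043; III: 0.00635991.
Posterior ∝ prior × likelihood. Numerator for I: 0.35·0.00182703 = 0.000639459.
Normalizing constant: 0.35·0.00182703 + 0.36·0.107043 + 0.29·0.00635991 = 0.0410194.
P(I | observation) = 0.000639459 / 0.0410194 = 0.0155892.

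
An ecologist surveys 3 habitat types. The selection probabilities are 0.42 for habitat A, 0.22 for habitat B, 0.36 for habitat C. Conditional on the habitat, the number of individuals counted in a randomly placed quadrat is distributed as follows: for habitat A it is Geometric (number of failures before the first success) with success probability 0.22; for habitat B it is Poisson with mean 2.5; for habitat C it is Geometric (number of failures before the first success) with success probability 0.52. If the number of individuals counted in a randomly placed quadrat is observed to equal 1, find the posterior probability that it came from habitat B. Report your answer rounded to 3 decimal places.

Likelihoods P(X=1 | ·): A: 0.1716; B: 0.205212; C: 0.2496.
Posterior ∝ prior × likelihood. Numerator for B: 0.22·0.205212 = 0.0451467.
Normalizing constant: 0.42·0.1716 + 0.22·0.205212 + 0.36·0.2496 = 0.207075.
P(B | observation) = 0.0451467 / 0.207075 = 0.218022.

0.218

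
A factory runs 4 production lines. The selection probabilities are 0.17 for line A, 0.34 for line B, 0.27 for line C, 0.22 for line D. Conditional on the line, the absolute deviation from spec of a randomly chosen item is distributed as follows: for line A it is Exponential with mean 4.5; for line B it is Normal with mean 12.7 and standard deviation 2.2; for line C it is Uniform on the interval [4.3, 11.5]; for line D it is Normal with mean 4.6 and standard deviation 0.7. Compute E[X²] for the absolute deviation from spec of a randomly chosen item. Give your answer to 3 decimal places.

For each component E[X²] = Var + (mean)², giving A: 40.5; B: 166.13; C: 66.73; D: 21.65.
Overall E[X²] = 0.17·40.5 + 0.34·166.13 + 0.27·66.73 + 0.22·21.65 = 86.1493.

86.149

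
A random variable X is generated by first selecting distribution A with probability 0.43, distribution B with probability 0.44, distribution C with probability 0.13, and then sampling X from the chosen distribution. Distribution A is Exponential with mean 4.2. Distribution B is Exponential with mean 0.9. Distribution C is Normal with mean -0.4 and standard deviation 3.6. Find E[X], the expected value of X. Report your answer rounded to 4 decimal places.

Component means — A: 4.2; B: 0.9; C: -0.4.
E[X] = 0.43·4.2 + 0.44·0.9 + 0.13·-0.4 = 2.15.

2.1500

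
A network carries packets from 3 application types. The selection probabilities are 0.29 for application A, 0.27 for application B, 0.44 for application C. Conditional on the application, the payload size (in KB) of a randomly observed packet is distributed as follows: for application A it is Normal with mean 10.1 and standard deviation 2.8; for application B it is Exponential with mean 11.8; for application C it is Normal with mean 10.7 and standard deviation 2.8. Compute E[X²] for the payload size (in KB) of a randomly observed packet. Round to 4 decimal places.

For each component E[X²] = Var + (mean)², giving A: 109.85; B: 278.48; C: 122.33.
Overall E[X²] = 0.29·109.85 + 0.27·278.48 + 0.44·122.33 = 160.871.

160.8713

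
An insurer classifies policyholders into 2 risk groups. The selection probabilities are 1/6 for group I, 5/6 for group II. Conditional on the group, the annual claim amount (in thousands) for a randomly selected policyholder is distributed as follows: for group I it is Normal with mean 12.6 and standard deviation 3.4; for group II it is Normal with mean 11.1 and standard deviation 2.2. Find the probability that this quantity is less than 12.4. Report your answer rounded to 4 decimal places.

0.6817

Conditional on each group, P(X < 12.4): I: 0.476546; II: 0.722709.
By total probability, P(X < 12.4) = 0.166667·0.476546 + 0.833333·0.722709 = 0.681682.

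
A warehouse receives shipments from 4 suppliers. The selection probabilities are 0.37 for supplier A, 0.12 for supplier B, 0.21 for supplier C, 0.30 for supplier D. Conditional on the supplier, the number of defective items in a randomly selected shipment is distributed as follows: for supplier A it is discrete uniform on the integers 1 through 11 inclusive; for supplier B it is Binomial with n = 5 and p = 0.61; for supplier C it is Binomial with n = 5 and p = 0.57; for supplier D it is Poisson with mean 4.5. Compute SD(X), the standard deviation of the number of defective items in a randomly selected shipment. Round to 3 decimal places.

2.666

Per component, A: μ=6, E[X²]=46; B: μ=3.05, E[X²]=10.492; C: μ=2.85, E[X²]=9.348; D: μ=4.5, E[X²]=24.75.
E[X] = 0.37·6 + 0.12·3.05 + 0.21·2.85 + 0.3·4.5 = 4.5345.
E[X²] = 0.37·46 + 0.12·10.492 + 0.21·9.348 + 0.3·24.75 = 27.6671.
Var(X) = E[X²] − (E[X])² = 27.6671 − 20.5617 = 7.10543.
SD(X) = √7.10543 = 2.6656.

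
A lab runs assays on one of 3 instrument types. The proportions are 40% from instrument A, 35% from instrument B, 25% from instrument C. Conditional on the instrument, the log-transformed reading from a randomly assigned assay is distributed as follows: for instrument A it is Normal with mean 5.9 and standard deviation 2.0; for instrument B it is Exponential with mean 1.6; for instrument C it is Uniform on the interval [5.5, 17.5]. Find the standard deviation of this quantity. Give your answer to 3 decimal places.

4.449

Per component, A: μ=5.9, E[X²]=38.81; B: μ=1.6, E[X²]=5.12; C: μ=11.5, E[X²]=144.25.
E[X] = 0.4·5.9 + 0.35·1.6 + 0.25·11.5 = 5.795.
E[X²] = 0.4·38.81 + 0.35·5.12 + 0.25·144.25 = 53.3785.
Var(X) = E[X²] − (E[X])² = 53.3785 − 33.582 = 19.7965.
SD(X) = √19.7965 = 4.44932.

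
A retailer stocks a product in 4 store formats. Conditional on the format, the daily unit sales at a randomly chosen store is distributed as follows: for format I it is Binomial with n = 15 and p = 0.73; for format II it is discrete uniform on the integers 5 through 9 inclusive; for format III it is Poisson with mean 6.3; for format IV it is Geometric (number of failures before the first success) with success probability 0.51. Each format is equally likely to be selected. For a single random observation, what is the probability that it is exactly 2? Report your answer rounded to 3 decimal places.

0.040

Conditional on each format, P(X = 2): I: 2.26759e-06; II: 0; III: 0.0364415; IV: 0.122451.
By total probability, P(X = 2) = 0.25·2.26759e-06 + 0.25·0 + 0.25·0.0364415 + 0.25·0.122451 = 0.0397237.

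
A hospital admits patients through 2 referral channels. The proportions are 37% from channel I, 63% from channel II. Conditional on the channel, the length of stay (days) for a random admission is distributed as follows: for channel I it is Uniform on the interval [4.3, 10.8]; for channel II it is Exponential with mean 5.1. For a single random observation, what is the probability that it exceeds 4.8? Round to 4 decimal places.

0.5873

Conditional on each channel, P(X > 4.8): I: 0.923077; II: 0.390169.
By total probability, P(X > 4.8) = 0.37·0.923077 + 0.63·0.390169 = 0.587345.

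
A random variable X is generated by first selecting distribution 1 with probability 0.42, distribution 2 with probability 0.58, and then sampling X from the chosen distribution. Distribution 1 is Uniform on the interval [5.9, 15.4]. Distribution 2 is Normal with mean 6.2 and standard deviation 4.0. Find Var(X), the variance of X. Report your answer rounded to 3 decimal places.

17.263

Per component, 1: μ=10.65, E[X²]=120.943; 2: μ=6.2, E[X²]=54.44.
E[X] = 0.42·10.65 + 0.58·6.2 = 8.069.
E[X²] = 0.42·120.943 + 0.58·54.44 = 82.3714.
Var(X) = E[X²] − (E[X])² = 82.3714 − 65.1088 = 17.2626.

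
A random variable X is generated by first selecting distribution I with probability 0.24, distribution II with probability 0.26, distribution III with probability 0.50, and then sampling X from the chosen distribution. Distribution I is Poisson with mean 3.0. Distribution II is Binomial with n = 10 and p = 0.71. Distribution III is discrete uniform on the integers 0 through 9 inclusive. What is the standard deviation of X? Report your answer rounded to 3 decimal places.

2.753

Per component, I: μ=3, E[X²]=12; II: μ=7.1, E[X²]=52.469; III: μ=4.5, E[X²]=28.5.
E[X] = 0.24·3 + 0.26·7.1 + 0.5·4.5 = 4.816.
E[X²] = 0.24·12 + 0.26·52.469 + 0.5·28.5 = 30.7719.
Var(X) = E[X²] − (E[X])² = 30.7719 − 23.1939 = 7.57808.
SD(X) = √7.57808 = 2.75283.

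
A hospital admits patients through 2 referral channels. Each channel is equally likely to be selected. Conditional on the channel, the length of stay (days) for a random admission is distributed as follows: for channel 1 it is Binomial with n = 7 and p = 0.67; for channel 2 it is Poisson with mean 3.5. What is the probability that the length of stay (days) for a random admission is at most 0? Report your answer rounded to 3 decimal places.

0.015

Conditional on each channel, P(X ≤ 0): 1: 0.000426184; 2: 0.0301974.
By total probability, P(X ≤ 0) = 0.5·0.000426184 + 0.5·0.0301974 = 0.0153118.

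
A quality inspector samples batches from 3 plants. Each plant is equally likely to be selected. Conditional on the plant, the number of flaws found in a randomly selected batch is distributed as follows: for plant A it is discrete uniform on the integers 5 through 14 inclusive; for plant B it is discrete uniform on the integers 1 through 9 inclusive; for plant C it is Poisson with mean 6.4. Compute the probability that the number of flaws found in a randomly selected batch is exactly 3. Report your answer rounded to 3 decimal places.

0.061

Conditional on each plant, P(X = 3): A: 0; B: 0.111111; C: 0.0725945.
By total probability, P(X = 3) = 0.333333·0 + 0.333333·0.111111 + 0.333333·0.0725945 = 0.0612352.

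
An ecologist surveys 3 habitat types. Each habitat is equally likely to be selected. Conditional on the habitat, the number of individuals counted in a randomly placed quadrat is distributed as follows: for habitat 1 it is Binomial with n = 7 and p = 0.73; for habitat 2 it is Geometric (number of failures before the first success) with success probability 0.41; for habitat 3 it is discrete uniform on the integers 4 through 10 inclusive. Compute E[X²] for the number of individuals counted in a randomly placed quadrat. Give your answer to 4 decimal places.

For each component E[X²] = Var + (mean)², giving 1: 27.4918; 2: 5.58061; 3: 53.
Overall E[X²] = 0.333333·27.4918 + 0.333333·5.58061 + 0.333333·53 = 28.6908.

28.6908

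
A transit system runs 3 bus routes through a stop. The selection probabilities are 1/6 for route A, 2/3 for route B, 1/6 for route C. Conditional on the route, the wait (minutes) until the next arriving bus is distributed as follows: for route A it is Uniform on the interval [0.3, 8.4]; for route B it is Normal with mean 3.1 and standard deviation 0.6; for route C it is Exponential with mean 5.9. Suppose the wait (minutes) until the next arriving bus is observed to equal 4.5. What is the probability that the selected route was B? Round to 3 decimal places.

Likelihoods f(4.5 | ·): A: 0.123457; B: 0.0437031; C: 0.0790508.
Posterior ∝ prior × likelihood. Numerator for B: 0.666667·0.0437031 = 0.0291354.
Normalizing constant: 0.166667·0.123457 + 0.666667·0.0437031 + 0.166667·0.0790508 = 0.0628867.
P(B | observation) = 0.0291354 / 0.0628867 = 0.4633.

0.463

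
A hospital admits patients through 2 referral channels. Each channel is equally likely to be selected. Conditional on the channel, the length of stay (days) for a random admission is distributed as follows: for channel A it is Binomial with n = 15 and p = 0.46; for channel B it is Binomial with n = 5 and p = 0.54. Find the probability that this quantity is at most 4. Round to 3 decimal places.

0.530

Conditional on each channel, P(X ≤ 4): A: 0.105519; B: 0.954083.
By total probability, P(X ≤ 4) = 0.5·0.105519 + 0.5·0.954083 = 0.529801.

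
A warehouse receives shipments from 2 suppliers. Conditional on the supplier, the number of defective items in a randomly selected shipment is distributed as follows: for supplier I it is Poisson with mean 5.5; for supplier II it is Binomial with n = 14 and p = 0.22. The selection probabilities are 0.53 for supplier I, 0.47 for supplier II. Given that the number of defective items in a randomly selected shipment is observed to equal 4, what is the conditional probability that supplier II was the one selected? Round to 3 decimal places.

Likelihoods P(X=4 | ·): I: 0.155819; II: 0.195466.
Posterior ∝ prior × likelihood. Numerator for II: 0.47·0.195466 = 0.0918689.
Normalizing constant: 0.53·0.155819 + 0.47·0.195466 = 0.174453.
P(II | observation) = 0.0918689 / 0.174453 = 0.526612.

0.527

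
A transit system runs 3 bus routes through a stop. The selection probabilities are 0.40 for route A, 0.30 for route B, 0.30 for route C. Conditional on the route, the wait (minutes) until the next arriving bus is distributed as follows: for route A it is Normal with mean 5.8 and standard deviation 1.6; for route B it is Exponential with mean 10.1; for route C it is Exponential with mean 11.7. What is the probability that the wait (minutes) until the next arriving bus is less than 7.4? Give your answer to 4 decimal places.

0.6330

Conditional on each route, P(X < 7.4): A: 0.841345; B: 0.519378; C: 0.468727.
By total probability, P(X < 7.4) = 0.4·0.841345 + 0.3·0.519378 + 0.3·0.468727 = 0.632969.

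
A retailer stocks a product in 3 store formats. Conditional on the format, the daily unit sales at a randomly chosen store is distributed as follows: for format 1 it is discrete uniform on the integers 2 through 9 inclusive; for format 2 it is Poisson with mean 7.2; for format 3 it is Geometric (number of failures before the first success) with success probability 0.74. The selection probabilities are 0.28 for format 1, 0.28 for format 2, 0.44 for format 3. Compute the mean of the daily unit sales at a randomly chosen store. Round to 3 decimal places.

3.711

Component means — 1: 5.5; 2: 7.2; 3: 0.351351.
E[X] = 0.28·5.5 + 0.28·7.2 + 0.44·0.351351 = 3.71059.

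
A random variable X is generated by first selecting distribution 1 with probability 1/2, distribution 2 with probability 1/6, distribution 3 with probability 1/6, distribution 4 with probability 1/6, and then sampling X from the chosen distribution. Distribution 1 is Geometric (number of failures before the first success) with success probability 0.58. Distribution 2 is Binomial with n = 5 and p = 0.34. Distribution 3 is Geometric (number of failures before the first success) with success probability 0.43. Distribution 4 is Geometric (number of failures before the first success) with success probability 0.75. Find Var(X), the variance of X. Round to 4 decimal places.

1.6045

Per component, 1: μ=0.724138, E[X²]=1.77289; 2: μ=1.7, E[X²]=4.012; 3: μ=1.32558, E[X²]=4.83991; 4: μ=0.333333, E[X²]=0.555556.
E[X] = 0.5·0.724138 + 0.166667·1.7 + 0.166667·1.32558 + 0.166667·0.333333 = 0.921888.
E[X²] = 0.5·1.77289 + 0.166667·4.012 + 0.166667·4.83991 + 0.166667·0.555556 = 2.45436.
Var(X) = E[X²] − (E[X])² = 2.45436 − 0.849878 = 1.60448.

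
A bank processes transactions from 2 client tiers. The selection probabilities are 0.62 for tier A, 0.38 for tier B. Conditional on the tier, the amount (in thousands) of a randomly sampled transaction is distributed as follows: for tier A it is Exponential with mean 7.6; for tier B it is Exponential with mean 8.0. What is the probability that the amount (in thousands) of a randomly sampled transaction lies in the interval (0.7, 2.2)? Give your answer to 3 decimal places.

Conditional on each tier, P(0.7 < X < 2.2): A: 0.163352; B: 0.156647.
By total probability, P(0.7 < X < 2.2) = 0.62·0.163352 + 0.38·0.156647 = 0.160804.

0.161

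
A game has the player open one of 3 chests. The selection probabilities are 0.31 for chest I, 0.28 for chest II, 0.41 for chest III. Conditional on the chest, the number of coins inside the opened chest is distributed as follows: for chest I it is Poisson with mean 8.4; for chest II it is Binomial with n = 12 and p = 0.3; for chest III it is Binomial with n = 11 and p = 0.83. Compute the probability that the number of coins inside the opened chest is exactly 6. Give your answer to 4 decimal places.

Conditional on each chest, P(X = 6): I: 0.109716; II: 0.0792479; III: 0.0214464.
By total probability, P(X = 6) = 0.31·0.109716 + 0.28·0.0792479 + 0.41·0.0214464 = 0.0649944.

0.0650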